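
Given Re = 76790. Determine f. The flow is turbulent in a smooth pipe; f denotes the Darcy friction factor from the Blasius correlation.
Formula: f = \frac{0.316}{Re^{0.25}}
f = 0.316/76790^0.25 = 0.01898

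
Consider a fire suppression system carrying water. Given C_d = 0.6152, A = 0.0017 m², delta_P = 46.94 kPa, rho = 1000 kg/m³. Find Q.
Formula: Q = C_d A \sqrt{\frac{2 \Delta P}{\rho}}
Q = 0.6152·0.0017·√(2·(46.94·1000)/1000)·1000 = 10.13 L/s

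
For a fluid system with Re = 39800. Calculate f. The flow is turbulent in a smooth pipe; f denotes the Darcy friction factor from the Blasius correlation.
Formula: f = \frac{0.316}{Re^{0.25}}
f = 0.316/39800^0.25 = 0.02237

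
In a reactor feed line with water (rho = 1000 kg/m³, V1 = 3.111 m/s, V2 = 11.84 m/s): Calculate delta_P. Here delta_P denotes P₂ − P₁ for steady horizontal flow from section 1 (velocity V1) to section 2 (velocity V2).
Formula: \Delta P = \frac{1}{2} \rho (V_1^2 - V_2^2)
delta_P = 0.5·1000·(3.111² − 11.84²)/1000 = -65.25 kPa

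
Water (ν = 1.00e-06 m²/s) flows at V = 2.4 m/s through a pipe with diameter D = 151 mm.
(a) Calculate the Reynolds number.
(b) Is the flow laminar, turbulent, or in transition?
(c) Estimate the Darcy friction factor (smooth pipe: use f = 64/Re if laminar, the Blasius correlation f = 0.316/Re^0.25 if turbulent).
(a) Re = V·D/ν = 2.4·0.151/1.00e-06 = 362400
(b) Flow regime: turbulent (Re > 4000)
(c) Friction factor: f = 0.316/Re^0.25 = 0.316/362400^0.25 = 0.01288 (Blasius is strictly valid for Re ≲ 1e5; used here as the smooth-pipe estimate the problem specifies)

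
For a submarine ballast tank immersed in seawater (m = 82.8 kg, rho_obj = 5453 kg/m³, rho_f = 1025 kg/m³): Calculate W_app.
Formula: W_{app} = mg\left(1 - \frac{\rho_f}{\rho_{obj}}\right)
W_app = 82.8·9.81·(1 − 1025/5453) = 659.6 N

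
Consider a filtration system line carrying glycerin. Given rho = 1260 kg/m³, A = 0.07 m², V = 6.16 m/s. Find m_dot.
Formula: \dot{m} = \rho A V
m_dot = 1260·0.07·6.16 = 543.3 kg/s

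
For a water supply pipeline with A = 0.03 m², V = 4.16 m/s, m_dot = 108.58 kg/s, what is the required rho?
Formula: \dot{m} = \rho A V
Substituting knowns: 108.58 = rho·0.03·4.16
Solving for rho: rho = 108.58/(0.03·4.16) = 870 kg/m³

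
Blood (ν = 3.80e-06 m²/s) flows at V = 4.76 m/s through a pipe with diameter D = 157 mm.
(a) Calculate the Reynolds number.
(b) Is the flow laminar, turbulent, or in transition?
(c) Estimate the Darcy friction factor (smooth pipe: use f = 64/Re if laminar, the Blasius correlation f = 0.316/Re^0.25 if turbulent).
(a) Re = V·D/ν = 4.76·0.157/3.80e-06 = 196660
(b) Flow regime: turbulent (Re > 4000)
(c) Friction factor: f = 0.316/Re^0.25 = 0.316/196660^0.25 = 0.01501 (Blasius is strictly valid for Re ≲ 1e5; used here as the smooth-pipe estimate the problem specifies)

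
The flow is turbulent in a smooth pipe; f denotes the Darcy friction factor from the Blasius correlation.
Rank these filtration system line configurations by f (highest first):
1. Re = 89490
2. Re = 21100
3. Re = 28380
Case 1: f = 0.01827
Case 2: f = 0.02622
Case 3: f = 0.02435
Ranking (highest first): 2, 3, 1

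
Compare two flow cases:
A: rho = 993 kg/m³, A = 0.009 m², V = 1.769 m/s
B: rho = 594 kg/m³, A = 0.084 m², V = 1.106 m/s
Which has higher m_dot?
m_dot(A) = 15.81 kg/s, m_dot(B) = 55.18 kg/s. Answer: B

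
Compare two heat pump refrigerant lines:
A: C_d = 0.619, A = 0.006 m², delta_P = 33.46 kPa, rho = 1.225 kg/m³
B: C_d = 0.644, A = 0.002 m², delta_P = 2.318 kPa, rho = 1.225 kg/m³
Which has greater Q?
Q(A) = 868.1 L/s, Q(B) = 79.24 L/s. Answer: A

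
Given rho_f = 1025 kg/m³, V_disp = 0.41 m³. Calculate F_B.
Formula: F_B = \rho_f g V_{disp}
F_B = 1025·9.81·0.41 = 4123 N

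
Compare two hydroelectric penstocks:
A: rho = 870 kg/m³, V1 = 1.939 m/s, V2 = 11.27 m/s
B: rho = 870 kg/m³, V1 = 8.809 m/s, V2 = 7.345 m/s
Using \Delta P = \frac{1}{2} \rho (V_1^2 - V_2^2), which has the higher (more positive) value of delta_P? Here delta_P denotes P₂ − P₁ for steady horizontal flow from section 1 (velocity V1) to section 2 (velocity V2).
delta_P(A) = -53.62 kPa, delta_P(B) = 10.29 kPa. Answer: B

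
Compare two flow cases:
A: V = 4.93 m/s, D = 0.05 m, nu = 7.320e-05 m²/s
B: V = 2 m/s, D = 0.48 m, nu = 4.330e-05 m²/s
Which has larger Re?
Re(A) = 3367, Re(B) = 22171. Answer: B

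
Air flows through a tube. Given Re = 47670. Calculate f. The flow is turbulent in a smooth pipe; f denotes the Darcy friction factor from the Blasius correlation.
Formula: f = \frac{0.316}{Re^{0.25}}
f = 0.316/47670^0.25 = 0.02139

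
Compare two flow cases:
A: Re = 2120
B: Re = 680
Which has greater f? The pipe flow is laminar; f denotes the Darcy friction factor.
f(A) = 0.03019, f(B) = 0.09412. Answer: B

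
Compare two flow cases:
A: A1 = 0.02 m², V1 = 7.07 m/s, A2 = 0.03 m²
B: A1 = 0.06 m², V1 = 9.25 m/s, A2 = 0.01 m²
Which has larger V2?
V2(A) = 4.713 m/s, V2(B) = 55.5 m/s. Answer: B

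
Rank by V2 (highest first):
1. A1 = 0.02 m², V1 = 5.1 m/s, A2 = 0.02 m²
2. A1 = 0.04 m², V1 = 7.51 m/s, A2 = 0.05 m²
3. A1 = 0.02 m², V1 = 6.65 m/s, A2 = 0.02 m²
Case 1: V2 = 5.1 m/s
Case 2: V2 = 6.008 m/s
Case 3: V2 = 6.65 m/s
Ranking (highest first): 3, 2, 1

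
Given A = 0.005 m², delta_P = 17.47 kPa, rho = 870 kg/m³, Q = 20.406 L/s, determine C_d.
Formula: Q = C_d A \sqrt{\frac{2 \Delta P}{\rho}}
Substituting knowns: 20.406 = C_d·0.005·√(2·(17.47·1000)/870)·1000
Solving for C_d: C_d = (20.406/1000)/(0.005·√(2·(17.47·1000)/870)) = 0.644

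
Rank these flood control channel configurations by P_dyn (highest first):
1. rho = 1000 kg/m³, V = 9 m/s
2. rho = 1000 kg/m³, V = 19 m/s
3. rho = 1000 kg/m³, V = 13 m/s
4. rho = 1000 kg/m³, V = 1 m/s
Case 1: P_dyn = 40.5 kPa
Case 2: P_dyn = 180.5 kPa
Case 3: P_dyn = 84.5 kPa
Case 4: P_dyn = 0.5 kPa
Ranking (highest first): 2, 3, 1, 4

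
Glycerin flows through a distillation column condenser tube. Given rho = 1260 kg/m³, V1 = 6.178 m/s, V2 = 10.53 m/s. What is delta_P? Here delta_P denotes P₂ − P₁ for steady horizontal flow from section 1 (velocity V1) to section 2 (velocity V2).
Formula: \Delta P = \frac{1}{2} \rho (V_1^2 - V_2^2)
delta_P = 0.5·1260·(6.178² − 10.53²)/1000 = -45.81 kPa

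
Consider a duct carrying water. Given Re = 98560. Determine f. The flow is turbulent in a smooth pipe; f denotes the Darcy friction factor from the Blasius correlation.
Formula: f = \frac{0.316}{Re^{0.25}}
f = 0.316/98560^0.25 = 0.01783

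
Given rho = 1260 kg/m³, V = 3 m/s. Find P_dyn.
Formula: P_{dyn} = \frac{1}{2} \rho V^2
P_dyn = 0.5·1260·3²/1000 = 5.67 kPa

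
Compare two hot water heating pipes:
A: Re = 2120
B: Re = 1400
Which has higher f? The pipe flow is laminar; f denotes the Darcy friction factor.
f(A) = 0.03019, f(B) = 0.04571. Answer: B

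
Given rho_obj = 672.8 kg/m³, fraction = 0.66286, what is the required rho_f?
Formula: f_{sub} = \frac{\rho_{obj}}{\rho_f}
Substituting knowns: 0.66286 = 672.8/rho_f
Solving for rho_f: rho_f = 672.8/0.66286 = 1015 kg/m³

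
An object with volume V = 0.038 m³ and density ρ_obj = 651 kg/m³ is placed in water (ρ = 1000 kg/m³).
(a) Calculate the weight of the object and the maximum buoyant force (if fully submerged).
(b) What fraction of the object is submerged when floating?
(a) W=rho_obj*g*V=651*9.81*0.038=242.7 N; F_B(max)=rho*g*V=1000*9.81*0.038=372.8 N
(b) Floating fraction=rho_obj/rho=651/1000=0.651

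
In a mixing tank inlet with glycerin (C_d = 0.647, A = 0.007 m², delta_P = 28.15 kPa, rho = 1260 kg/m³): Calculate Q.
Formula: Q = C_d A \sqrt{\frac{2 \Delta P}{\rho}}
Q = 0.647·0.007·√(2·(28.15·1000)/1260)·1000 = 30.27 L/s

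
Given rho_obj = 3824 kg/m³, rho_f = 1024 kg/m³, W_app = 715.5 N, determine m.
Formula: W_{app} = mg\left(1 - \frac{\rho_f}{\rho_{obj}}\right)
Substituting knowns: 715.5 = m·9.81·(1 − 1024/3824)
Solving for m: m = 715.5/(9.81·(1 − 1024/3824)) = 99.61 kg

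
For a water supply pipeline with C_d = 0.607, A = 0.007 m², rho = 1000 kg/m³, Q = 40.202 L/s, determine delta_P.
Formula: Q = C_d A \sqrt{\frac{2 \Delta P}{\rho}}
Substituting knowns: 40.202 = 0.607·0.007·√(2·(delta_P·1000)/1000)·1000
Solving for delta_P: delta_P = ((40.202/1000)/(0.607·0.007))²·1000/2/1000 = 44.76 kPa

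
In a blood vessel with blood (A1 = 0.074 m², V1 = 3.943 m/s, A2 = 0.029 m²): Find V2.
Formula: V_2 = \frac{A_1 V_1}{A_2}
V2 = 0.074·3.943/0.029 = 10.06 m/s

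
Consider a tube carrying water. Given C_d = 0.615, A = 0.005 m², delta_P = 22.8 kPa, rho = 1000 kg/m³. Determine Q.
Formula: Q = C_d A \sqrt{\frac{2 \Delta P}{\rho}}
Q = 0.615·0.005·√(2·(22.8·1000)/1000)·1000 = 20.76 L/s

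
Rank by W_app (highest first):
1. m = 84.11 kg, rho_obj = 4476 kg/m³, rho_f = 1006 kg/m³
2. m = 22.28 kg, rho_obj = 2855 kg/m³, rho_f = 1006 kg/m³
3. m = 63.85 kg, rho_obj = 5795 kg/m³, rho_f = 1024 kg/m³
Case 1: W_app = 639.7 N
Case 2: W_app = 141.6 N
Case 3: W_app = 515.7 N
Ranking (highest first): 1, 3, 2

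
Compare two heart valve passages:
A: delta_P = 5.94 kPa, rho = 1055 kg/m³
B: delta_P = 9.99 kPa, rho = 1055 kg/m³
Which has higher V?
V(A) = 3.356 m/s, V(B) = 4.352 m/s. Answer: B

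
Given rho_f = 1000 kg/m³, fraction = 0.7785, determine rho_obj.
Formula: f_{sub} = \frac{\rho_{obj}}{\rho_f}
Substituting knowns: 0.7785 = rho_obj/1000
Solving for rho_obj: rho_obj = 0.7785·1000 = 778.5 kg/m³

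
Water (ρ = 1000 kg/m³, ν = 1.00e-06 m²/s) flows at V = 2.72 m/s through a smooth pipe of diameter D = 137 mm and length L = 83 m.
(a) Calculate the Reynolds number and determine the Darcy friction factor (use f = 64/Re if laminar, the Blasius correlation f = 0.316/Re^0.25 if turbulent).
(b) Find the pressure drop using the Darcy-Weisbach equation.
(a) Re = V·D/ν = 2.72·0.137/1.00e-06 = 372640 → turbulent (Re > 4000); f = 0.316/Re^0.25 = 0.316/372640^0.25 = 0.01279 (Blasius is strictly valid for Re ≲ 1e5; used here as the smooth-pipe estimate the problem specifies)
(b) Darcy-Weisbach: ΔP = f·(L/D)·½ρV²/1000 = 0.01279·(83/0.137)·½·1000·2.72²/1000 = 28.66 kPa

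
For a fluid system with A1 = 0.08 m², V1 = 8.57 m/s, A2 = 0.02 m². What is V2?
Formula: V_2 = \frac{A_1 V_1}{A_2}
V2 = 0.08·8.57/0.02 = 34.28 m/s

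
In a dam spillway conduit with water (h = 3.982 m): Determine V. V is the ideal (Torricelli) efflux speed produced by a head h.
Formula: V = \sqrt{2 g h}
V = √(2·9.81·3.982) = 8.839 m/s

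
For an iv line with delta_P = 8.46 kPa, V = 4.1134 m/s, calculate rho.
Formula: V = \sqrt{\frac{2 \Delta P}{\rho}}
Substituting knowns: 4.1134 = √(2·(8.46·1000)/rho)
Solving for rho: rho = 2·(8.46·1000)/4.1134² = 1000 kg/m³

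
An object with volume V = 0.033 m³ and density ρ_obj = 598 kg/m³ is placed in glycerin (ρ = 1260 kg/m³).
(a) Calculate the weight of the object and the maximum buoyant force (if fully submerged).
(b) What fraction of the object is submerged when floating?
(a) W=rho_obj*g*V=598*9.81*0.033=193.6 N; F_B(max)=rho*g*V=1260*9.81*0.033=407.9 N
(b) Floating fraction=rho_obj/rho=598/1260=0.475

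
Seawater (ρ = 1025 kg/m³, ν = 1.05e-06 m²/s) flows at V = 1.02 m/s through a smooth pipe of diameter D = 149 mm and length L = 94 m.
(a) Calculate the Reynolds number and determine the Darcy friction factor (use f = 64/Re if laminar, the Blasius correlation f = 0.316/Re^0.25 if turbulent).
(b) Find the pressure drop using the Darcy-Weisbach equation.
(a) Re = V·D/ν = 1.02·0.149/1.05e-06 = 144740 → turbulent (Re > 4000); f = 0.316/Re^0.25 = 0.316/144740^0.25 = 0.016201 (Blasius is strictly valid for Re ≲ 1e5; used here as the smooth-pipe estimate the problem specifies)
(b) Darcy-Weisbach: ΔP = f·(L/D)·½ρV²/1000 = 0.016201·(94/0.149)·½·1025·1.02²/1000 = 5.45 kPa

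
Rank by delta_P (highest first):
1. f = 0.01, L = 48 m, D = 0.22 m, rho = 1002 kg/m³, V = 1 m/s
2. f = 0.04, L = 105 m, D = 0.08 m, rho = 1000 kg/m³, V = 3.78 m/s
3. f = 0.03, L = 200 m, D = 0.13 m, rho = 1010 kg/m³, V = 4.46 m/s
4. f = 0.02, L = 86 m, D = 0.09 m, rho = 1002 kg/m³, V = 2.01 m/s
Case 1: delta_P = 1.093 kPa
Case 2: delta_P = 375.1 kPa
Case 3: delta_P = 463.6 kPa
Case 4: delta_P = 38.68 kPa
Ranking (highest first): 3, 2, 4, 1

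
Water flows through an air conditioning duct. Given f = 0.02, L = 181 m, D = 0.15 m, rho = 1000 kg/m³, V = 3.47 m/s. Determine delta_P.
Formula: \Delta P = f \frac{L}{D} \frac{\rho V^2}{2}
delta_P = 0.02·(181/0.15)·0.5·1000·3.47²/1000 = 145.3 kPa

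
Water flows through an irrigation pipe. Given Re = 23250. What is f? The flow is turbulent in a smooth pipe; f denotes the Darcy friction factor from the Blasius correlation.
Formula: f = \frac{0.316}{Re^{0.25}}
f = 0.316/23250^0.25 = 0.02559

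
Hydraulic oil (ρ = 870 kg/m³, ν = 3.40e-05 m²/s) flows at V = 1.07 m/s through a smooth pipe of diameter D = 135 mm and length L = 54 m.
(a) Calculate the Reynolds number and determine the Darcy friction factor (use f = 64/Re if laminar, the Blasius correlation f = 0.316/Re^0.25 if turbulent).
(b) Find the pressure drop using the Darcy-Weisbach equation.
(a) Re = V·D/ν = 1.07·0.135/3.40e-05 = 4248.5 → turbulent (Re > 4000); f = 0.316/Re^0.25 = 0.316/4248.5^0.25 = 0.039141
(b) Darcy-Weisbach: ΔP = f·(L/D)·½ρV²/1000 = 0.039141·(54/0.135)·½·870·1.07²/1000 = 7.797 kPa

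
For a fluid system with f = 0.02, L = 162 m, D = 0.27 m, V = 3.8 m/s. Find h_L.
Formula: h_L = f \frac{L}{D} \frac{V^2}{2g}
h_L = 0.02·(162/0.27)·3.8²/(2·9.81) = 8.832 m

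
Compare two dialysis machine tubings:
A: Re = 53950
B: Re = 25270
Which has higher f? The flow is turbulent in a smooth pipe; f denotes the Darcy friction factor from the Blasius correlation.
f(A) = 0.02073, f(B) = 0.02506. Answer: B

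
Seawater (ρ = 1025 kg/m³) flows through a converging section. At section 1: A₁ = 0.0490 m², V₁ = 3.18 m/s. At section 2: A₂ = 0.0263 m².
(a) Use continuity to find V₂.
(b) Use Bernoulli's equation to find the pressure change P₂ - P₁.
(a) Continuity: A₁V₁=A₂V₂ -> V₂=A₁V₁/A₂=0.0490*3.18/0.0263=5.92 m/s
(b) Bernoulli: P₂-P₁=0.5*rho*(V₁^2-V₂^2)/1000=0.5*1025*(3.18^2-5.92^2)/1000=-12.78 kPa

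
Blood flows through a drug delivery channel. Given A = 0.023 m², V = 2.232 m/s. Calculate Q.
Formula: Q = A V
Q = 0.023·2.232·1000 = 51.34 L/s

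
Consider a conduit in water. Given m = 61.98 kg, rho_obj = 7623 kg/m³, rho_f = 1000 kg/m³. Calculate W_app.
Formula: W_{app} = mg\left(1 - \frac{\rho_f}{\rho_{obj}}\right)
W_app = 61.98·9.81·(1 − 1000/7623) = 528.3 N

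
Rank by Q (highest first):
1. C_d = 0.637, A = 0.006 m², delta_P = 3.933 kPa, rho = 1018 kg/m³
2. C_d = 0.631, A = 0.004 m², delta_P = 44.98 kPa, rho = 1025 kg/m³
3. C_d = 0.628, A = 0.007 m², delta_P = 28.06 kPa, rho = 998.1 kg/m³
Case 1: Q = 10.62 L/s
Case 2: Q = 23.65 L/s
Case 3: Q = 32.96 L/s
Ranking (highest first): 3, 2, 1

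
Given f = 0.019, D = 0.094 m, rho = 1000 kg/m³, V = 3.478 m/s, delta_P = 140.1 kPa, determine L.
Formula: \Delta P = f \frac{L}{D} \frac{\rho V^2}{2}
Substituting knowns: 140.1 = 0.019·(L/0.094)·0.5·1000·3.478²/1000
Solving for L: L = (140.1·1000)·0.094/(0.019·0.5·1000·3.478²) = 114.6 m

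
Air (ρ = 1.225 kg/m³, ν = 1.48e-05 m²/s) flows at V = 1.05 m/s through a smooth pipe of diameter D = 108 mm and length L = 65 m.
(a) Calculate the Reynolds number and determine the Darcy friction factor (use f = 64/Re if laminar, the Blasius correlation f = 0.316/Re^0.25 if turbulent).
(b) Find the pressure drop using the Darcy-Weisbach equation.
(a) Re = V·D/ν = 1.05·0.108/1.48e-05 = 7662.2 → turbulent (Re > 4000); f = 0.316/Re^0.25 = 0.316/7662.2^0.25 = 0.033775
(b) Darcy-Weisbach: ΔP = f·(L/D)·½ρV²/1000 = 0.033775·(65/0.108)·½·1.225·1.05²/1000 = 0.01373 kPa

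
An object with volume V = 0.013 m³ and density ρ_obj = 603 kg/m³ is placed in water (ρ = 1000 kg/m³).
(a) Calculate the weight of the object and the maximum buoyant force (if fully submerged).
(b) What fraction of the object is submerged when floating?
(a) W=rho_obj*g*V=603*9.81*0.013=76.9 N; F_B(max)=rho*g*V=1000*9.81*0.013=127.5 N
(b) Floating fraction=rho_obj/rho=603/1000=0.603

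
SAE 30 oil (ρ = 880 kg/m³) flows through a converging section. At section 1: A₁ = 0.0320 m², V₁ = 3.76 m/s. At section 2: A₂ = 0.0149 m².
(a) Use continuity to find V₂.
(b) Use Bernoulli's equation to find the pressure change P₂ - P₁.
(a) Continuity: A₁V₁=A₂V₂ -> V₂=A₁V₁/A₂=0.0320*3.76/0.0149=8.08 m/s
(b) Bernoulli: P₂-P₁=0.5*rho*(V₁^2-V₂^2)/1000=0.5*880*(3.76^2-8.08^2)/1000=-22.51 kPa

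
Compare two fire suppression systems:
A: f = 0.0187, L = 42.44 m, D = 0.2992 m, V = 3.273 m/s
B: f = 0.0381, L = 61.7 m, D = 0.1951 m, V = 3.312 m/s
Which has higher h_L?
h_L(A) = 1.448 m, h_L(B) = 6.737 m. Answer: B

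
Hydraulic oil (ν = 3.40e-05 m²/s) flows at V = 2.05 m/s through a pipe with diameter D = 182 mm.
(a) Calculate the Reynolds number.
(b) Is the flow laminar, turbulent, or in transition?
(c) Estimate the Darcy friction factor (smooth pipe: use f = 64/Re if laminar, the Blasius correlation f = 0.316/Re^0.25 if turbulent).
(a) Re = V·D/ν = 2.05·0.182/3.40e-05 = 10974
(b) Flow regime: turbulent (Re > 4000)
(c) Friction factor: f = 0.316/Re^0.25 = 0.316/10974^0.25 = 0.03087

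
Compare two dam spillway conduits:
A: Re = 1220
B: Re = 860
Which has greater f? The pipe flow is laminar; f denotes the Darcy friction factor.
f(A) = 0.05246, f(B) = 0.07442. Answer: B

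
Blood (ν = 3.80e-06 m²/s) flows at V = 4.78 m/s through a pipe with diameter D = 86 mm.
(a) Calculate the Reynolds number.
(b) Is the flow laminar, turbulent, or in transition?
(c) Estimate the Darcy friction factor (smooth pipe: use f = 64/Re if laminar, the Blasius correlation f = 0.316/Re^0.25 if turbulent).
(a) Re = V·D/ν = 4.78·0.086/3.80e-06 = 108180
(b) Flow regime: turbulent (Re > 4000)
(c) Friction factor: f = 0.316/Re^0.25 = 0.316/108180^0.25 = 0.01742 (Blasius is strictly valid for Re ≲ 1e5; used here as the smooth-pipe estimate the problem specifies)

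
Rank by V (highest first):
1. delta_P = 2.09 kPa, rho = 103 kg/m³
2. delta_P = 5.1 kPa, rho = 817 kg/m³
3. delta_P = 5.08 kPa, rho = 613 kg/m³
Case 1: V = 6.37 m/s
Case 2: V = 3.533 m/s
Case 3: V = 4.071 m/s
Ranking (highest first): 1, 3, 2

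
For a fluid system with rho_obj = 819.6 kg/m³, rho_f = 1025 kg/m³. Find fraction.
Formula: f_{sub} = \frac{\rho_{obj}}{\rho_f}
fraction = 819.6/1025 = 0.7996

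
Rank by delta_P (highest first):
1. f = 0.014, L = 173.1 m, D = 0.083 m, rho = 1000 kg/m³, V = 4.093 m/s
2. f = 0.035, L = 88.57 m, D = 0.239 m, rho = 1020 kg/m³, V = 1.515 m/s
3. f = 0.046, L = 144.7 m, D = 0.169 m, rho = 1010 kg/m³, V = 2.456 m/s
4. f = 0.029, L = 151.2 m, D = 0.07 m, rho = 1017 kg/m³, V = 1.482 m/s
Case 1: delta_P = 244.6 kPa
Case 2: delta_P = 15.18 kPa
Case 3: delta_P = 120 kPa
Case 4: delta_P = 69.96 kPa
Ranking (highest first): 1, 3, 4, 2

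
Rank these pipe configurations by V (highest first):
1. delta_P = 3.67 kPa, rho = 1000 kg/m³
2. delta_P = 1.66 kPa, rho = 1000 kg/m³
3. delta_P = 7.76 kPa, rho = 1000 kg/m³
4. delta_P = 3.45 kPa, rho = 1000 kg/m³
Case 1: V = 2.709 m/s
Case 2: V = 1.822 m/s
Case 3: V = 3.94 m/s
Case 4: V = 2.627 m/s
Ranking (highest first): 3, 1, 4, 2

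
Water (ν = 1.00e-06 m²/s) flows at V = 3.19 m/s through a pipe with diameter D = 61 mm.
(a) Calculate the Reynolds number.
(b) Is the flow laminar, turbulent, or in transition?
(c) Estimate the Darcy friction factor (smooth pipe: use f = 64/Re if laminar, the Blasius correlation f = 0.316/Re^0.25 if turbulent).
(a) Re = V·D/ν = 3.19·0.061/1.00e-06 = 194590
(b) Flow regime: turbulent (Re > 4000)
(c) Friction factor: f = 0.316/Re^0.25 = 0.316/194590^0.25 = 0.01505 (Blasius is strictly valid for Re ≲ 1e5; used here as the smooth-pipe estimate the problem specifies)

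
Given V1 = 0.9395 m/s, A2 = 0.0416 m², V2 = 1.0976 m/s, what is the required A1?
Formula: V_2 = \frac{A_1 V_1}{A_2}
Substituting knowns: 1.0976 = A1·0.9395/0.0416
Solving for A1: A1 = 1.0976·0.0416/0.9395 = 0.0486 m²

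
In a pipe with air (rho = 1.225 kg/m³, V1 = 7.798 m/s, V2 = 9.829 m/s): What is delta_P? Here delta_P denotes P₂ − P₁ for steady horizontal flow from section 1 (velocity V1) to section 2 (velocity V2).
Formula: \Delta P = \frac{1}{2} \rho (V_1^2 - V_2^2)
delta_P = 0.5·1.225·(7.798² − 9.829²)/1000 = -0.02193 kPa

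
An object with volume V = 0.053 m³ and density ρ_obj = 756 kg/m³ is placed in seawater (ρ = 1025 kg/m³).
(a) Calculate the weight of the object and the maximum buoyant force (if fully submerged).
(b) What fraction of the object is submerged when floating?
(a) W=rho_obj*g*V=756*9.81*0.053=393.1 N; F_B(max)=rho*g*V=1025*9.81*0.053=532.9 N
(b) Floating fraction=rho_obj/rho=756/1025=0.738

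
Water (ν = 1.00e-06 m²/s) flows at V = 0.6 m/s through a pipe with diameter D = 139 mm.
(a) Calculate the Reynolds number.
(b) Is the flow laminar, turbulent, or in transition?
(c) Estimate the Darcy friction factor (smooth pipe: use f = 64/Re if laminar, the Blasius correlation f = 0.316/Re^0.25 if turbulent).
(a) Re = V·D/ν = 0.6·0.139/1.00e-06 = 83400
(b) Flow regime: turbulent (Re > 4000)
(c) Friction factor: f = 0.316/Re^0.25 = 0.316/83400^0.25 = 0.01859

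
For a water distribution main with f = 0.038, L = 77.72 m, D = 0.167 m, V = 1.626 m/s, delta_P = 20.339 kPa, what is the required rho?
Formula: \Delta P = f \frac{L}{D} \frac{\rho V^2}{2}
Substituting knowns: 20.339 = 0.038·(77.72/0.167)·0.5·rho·1.626²/1000
Solving for rho: rho = (20.339·1000)/(0.038·(77.72/0.167)·0.5·1.626²) = 870 kg/m³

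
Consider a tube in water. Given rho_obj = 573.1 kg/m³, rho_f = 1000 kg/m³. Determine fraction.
Formula: f_{sub} = \frac{\rho_{obj}}{\rho_f}
fraction = 573.1/1000 = 0.5731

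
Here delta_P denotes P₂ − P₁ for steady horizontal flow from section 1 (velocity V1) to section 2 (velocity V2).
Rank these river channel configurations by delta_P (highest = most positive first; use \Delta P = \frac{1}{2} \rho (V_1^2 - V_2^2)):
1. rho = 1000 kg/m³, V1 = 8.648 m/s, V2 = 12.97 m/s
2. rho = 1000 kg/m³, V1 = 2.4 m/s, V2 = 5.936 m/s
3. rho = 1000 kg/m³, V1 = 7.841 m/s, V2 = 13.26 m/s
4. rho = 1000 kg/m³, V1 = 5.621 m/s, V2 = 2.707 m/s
Case 1: delta_P = -46.72 kPa
Case 2: delta_P = -14.74 kPa
Case 3: delta_P = -57.17 kPa
Case 4: delta_P = 12.13 kPa
Ranking (highest first): 4, 2, 1, 3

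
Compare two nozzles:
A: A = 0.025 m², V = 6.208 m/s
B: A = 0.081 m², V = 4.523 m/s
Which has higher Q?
Q(A) = 155.2 L/s, Q(B) = 366.4 L/s. Answer: B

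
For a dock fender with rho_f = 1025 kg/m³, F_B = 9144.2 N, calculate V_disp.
Formula: F_B = \rho_f g V_{disp}
Substituting knowns: 9144.2 = 1025·9.81·V_disp
Solving for V_disp: V_disp = 9144.2/(1025·9.81) = 0.9094 m³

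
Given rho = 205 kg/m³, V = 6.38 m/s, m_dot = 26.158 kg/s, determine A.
Formula: \dot{m} = \rho A V
Substituting knowns: 26.158 = 205·A·6.38
Solving for A: A = 26.158/(205·6.38) = 0.02 m²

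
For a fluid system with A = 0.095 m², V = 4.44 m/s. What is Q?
Formula: Q = A V
Q = 0.095·4.44·1000 = 421.8 L/s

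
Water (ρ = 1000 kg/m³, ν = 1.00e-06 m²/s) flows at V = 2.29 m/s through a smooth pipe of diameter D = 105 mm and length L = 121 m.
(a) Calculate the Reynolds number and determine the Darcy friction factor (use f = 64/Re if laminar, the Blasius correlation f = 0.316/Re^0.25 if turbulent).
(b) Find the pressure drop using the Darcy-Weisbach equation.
(a) Re = V·D/ν = 2.29·0.105/1.00e-06 = 240450 → turbulent (Re > 4000); f = 0.316/Re^0.25 = 0.316/240450^0.25 = 0.01427 (Blasius is strictly valid for Re ≲ 1e5; used here as the smooth-pipe estimate the problem specifies)
(b) Darcy-Weisbach: ΔP = f·(L/D)·½ρV²/1000 = 0.01427·(121/0.105)·½·1000·2.29²/1000 = 43.12 kPa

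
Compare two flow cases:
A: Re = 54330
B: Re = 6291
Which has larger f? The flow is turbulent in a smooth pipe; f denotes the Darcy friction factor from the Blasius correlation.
f(A) = 0.0207, f(B) = 0.03548. Answer: B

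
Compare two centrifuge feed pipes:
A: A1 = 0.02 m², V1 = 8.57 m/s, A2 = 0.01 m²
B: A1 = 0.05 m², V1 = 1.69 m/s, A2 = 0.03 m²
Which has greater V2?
V2(A) = 17.14 m/s, V2(B) = 2.817 m/s. Answer: A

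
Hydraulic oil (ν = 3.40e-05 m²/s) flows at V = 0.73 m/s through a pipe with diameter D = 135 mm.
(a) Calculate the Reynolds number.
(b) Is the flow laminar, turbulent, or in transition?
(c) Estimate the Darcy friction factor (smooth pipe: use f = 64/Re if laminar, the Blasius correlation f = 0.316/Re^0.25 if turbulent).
(a) Re = V·D/ν = 0.73·0.135/3.40e-05 = 2898.5
(b) Flow regime: transition (2300 ≤ Re ≤ 4000)
(c) Friction factor: f ≈ 0.04 (transitional regime, no simple correlation)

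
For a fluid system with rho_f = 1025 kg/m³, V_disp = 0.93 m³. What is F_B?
Formula: F_B = \rho_f g V_{disp}
F_B = 1025·9.81·0.93 = 9351 N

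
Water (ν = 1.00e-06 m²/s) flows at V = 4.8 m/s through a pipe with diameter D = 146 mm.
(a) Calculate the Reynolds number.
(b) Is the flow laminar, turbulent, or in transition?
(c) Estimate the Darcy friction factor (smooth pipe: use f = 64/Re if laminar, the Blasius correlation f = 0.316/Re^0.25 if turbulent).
(a) Re = V·D/ν = 4.8·0.146/1.00e-06 = 700800
(b) Flow regime: turbulent (Re > 4000)
(c) Friction factor: f = 0.316/Re^0.25 = 0.316/700800^0.25 = 0.01092 (Blasius is strictly valid for Re ≲ 1e5; used here as the smooth-pipe estimate the problem specifies)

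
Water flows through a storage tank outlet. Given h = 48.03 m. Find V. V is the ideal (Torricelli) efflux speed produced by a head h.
Formula: V = \sqrt{2 g h}
V = √(2·9.81·48.03) = 30.7 m/s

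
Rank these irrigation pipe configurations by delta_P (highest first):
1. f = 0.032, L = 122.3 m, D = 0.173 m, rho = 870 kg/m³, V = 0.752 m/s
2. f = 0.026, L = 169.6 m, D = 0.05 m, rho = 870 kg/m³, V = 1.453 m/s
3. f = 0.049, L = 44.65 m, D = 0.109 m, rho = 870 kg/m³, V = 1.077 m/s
Case 1: delta_P = 5.565 kPa
Case 2: delta_P = 80.99 kPa
Case 3: delta_P = 10.13 kPa
Ranking (highest first): 2, 3, 1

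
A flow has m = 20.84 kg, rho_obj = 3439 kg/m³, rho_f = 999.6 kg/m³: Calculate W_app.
Formula: W_{app} = mg\left(1 - \frac{\rho_f}{\rho_{obj}}\right)
W_app = 20.84·9.81·(1 − 999.6/3439) = 145 N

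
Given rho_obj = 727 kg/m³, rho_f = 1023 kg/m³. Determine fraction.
Formula: f_{sub} = \frac{\rho_{obj}}{\rho_f}
fraction = 727/1023 = 0.7107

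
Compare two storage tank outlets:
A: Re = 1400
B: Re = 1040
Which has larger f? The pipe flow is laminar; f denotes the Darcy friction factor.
f(A) = 0.04571, f(B) = 0.06154. Answer: B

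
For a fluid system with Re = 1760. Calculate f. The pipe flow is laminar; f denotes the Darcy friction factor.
Formula: f = \frac{64}{Re}
f = 64/1760 = 0.03636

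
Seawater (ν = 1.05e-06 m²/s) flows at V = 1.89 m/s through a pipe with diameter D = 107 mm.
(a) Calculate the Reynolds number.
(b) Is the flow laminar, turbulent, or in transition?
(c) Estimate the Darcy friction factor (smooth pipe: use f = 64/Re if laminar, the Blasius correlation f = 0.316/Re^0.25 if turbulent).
(a) Re = V·D/ν = 1.89·0.107/1.05e-06 = 192600
(b) Flow regime: turbulent (Re > 4000)
(c) Friction factor: f = 0.316/Re^0.25 = 0.316/192600^0.25 = 0.01508 (Blasius is strictly valid for Re ≲ 1e5; used here as the smooth-pipe estimate the problem specifies)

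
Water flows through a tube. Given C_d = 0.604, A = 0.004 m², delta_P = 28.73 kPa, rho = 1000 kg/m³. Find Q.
Formula: Q = C_d A \sqrt{\frac{2 \Delta P}{\rho}}
Q = 0.604·0.004·√(2·(28.73·1000)/1000)·1000 = 18.31 L/s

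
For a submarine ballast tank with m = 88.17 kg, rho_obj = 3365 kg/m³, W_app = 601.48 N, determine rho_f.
Formula: W_{app} = mg\left(1 - \frac{\rho_f}{\rho_{obj}}\right)
Substituting knowns: 601.48 = 88.17·9.81·(1 − rho_f/3365)
Solving for rho_f: rho_f = 3365·(1 − 601.48/(88.17·9.81)) = 1025 kg/m³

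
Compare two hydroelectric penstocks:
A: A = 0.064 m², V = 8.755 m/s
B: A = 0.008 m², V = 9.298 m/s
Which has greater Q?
Q(A) = 560.3 L/s, Q(B) = 74.38 L/s. Answer: A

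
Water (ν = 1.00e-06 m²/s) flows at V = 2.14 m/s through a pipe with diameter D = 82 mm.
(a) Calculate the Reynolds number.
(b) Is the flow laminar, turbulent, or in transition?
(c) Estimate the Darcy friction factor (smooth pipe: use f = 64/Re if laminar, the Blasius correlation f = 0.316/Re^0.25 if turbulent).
(a) Re = V·D/ν = 2.14·0.082/1.00e-06 = 175480
(b) Flow regime: turbulent (Re > 4000)
(c) Friction factor: f = 0.316/Re^0.25 = 0.316/175480^0.25 = 0.01544 (Blasius is strictly valid for Re ≲ 1e5; used here as the smooth-pipe estimate the problem specifies)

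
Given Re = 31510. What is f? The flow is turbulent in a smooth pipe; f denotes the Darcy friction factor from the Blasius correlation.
Formula: f = \frac{0.316}{Re^{0.25}}
f = 0.316/31510^0.25 = 0.02372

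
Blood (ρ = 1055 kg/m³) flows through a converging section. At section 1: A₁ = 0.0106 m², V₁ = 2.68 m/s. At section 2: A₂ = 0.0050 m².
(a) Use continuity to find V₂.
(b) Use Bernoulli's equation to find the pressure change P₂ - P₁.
(a) Continuity: A₁V₁=A₂V₂ -> V₂=A₁V₁/A₂=0.0106*2.68/0.0050=5.68 m/s
(b) Bernoulli: P₂-P₁=0.5*rho*(V₁^2-V₂^2)/1000=0.5*1055*(2.68^2-5.68^2)/1000=-13.23 kPa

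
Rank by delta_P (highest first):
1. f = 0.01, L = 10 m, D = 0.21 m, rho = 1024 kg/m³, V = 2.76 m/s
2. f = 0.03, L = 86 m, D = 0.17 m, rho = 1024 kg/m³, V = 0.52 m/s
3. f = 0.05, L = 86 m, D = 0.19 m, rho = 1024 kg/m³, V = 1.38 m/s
Case 1: delta_P = 1.857 kPa
Case 2: delta_P = 2.101 kPa
Case 3: delta_P = 22.07 kPa
Ranking (highest first): 3, 2, 1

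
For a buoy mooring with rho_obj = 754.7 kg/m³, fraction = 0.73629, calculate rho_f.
Formula: f_{sub} = \frac{\rho_{obj}}{\rho_f}
Substituting knowns: 0.73629 = 754.7/rho_f
Solving for rho_f: rho_f = 754.7/0.73629 = 1025 kg/m³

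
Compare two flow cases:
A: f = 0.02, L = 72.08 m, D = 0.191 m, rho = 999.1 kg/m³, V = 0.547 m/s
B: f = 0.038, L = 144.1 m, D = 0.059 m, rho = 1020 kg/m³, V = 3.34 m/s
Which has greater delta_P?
delta_P(A) = 1.128 kPa, delta_P(B) = 528 kPa. Answer: B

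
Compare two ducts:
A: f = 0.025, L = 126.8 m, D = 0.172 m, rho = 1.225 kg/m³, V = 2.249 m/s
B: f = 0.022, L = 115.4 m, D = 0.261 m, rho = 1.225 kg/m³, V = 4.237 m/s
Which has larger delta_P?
delta_P(A) = 0.0571 kPa, delta_P(B) = 0.107 kPa. Answer: B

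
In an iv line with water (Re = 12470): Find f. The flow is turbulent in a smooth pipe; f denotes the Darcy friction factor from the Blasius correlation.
Formula: f = \frac{0.316}{Re^{0.25}}
f = 0.316/12470^0.25 = 0.0299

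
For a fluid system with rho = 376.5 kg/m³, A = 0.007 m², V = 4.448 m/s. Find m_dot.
Formula: \dot{m} = \rho A V
m_dot = 376.5·0.007·4.448 = 11.72 kg/s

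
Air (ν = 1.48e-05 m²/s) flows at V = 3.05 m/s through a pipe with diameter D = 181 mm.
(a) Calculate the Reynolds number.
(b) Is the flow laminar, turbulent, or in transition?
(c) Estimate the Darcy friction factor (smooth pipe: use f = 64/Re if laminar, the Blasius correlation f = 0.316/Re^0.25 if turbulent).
(a) Re = V·D/ν = 3.05·0.181/1.48e-05 = 37301
(b) Flow regime: turbulent (Re > 4000)
(c) Friction factor: f = 0.316/Re^0.25 = 0.316/37301^0.25 = 0.02274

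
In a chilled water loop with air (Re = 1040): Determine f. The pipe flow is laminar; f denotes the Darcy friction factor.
Formula: f = \frac{64}{Re}
f = 64/1040 = 0.06154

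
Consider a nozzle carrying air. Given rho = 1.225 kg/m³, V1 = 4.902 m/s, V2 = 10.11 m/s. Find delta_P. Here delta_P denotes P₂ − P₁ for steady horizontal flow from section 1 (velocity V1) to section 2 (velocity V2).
Formula: \Delta P = \frac{1}{2} \rho (V_1^2 - V_2^2)
delta_P = 0.5·1.225·(4.902² − 10.11²)/1000 = -0.04789 kPa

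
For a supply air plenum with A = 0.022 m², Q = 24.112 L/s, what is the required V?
Formula: Q = A V
Substituting knowns: 24.112 = 0.022·V·1000
Solving for V: V = (24.112/1000)/0.022 = 1.096 m/s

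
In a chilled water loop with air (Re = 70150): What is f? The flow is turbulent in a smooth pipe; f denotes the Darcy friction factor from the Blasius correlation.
Formula: f = \frac{0.316}{Re^{0.25}}
f = 0.316/70150^0.25 = 0.01942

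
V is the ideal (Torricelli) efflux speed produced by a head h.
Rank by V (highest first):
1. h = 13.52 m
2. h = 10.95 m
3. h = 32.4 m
Case 1: V = 16.29 m/s
Case 2: V = 14.66 m/s
Case 3: V = 25.21 m/s
Ranking (highest first): 3, 1, 2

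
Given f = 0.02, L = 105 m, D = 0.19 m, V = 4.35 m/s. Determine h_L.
Formula: h_L = f \frac{L}{D} \frac{V^2}{2g}
h_L = 0.02·(105/0.19)·4.35²/(2·9.81) = 10.66 m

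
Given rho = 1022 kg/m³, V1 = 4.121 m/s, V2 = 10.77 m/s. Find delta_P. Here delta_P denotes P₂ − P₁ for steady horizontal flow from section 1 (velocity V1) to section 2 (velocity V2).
Formula: \Delta P = \frac{1}{2} \rho (V_1^2 - V_2^2)
delta_P = 0.5·1022·(4.121² − 10.77²)/1000 = -50.59 kPa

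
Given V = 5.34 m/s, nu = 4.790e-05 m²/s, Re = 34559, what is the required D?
Formula: Re = \frac{V D}{\nu}
Substituting knowns: 34559 = 5.34·D/4.790e-05
Solving for D: D = 34559·4.790e-05/5.34 = 0.31 m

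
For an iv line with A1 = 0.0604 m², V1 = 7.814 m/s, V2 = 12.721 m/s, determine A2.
Formula: V_2 = \frac{A_1 V_1}{A_2}
Substituting knowns: 12.721 = 0.0604·7.814/A2
Solving for A2: A2 = 0.0604·7.814/12.721 = 0.0371 m²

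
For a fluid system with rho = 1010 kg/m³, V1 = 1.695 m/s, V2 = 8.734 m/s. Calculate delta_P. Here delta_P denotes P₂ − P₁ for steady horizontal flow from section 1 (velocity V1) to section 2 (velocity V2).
Formula: \Delta P = \frac{1}{2} \rho (V_1^2 - V_2^2)
delta_P = 0.5·1010·(1.695² − 8.734²)/1000 = -37.07 kPa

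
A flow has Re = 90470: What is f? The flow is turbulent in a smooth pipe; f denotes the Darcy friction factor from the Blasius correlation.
Formula: f = \frac{0.316}{Re^{0.25}}
f = 0.316/90470^0.25 = 0.01822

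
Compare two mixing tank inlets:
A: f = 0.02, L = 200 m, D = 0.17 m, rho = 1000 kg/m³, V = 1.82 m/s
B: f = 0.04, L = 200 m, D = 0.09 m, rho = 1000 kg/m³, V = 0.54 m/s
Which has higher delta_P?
delta_P(A) = 38.97 kPa, delta_P(B) = 12.96 kPa. Answer: A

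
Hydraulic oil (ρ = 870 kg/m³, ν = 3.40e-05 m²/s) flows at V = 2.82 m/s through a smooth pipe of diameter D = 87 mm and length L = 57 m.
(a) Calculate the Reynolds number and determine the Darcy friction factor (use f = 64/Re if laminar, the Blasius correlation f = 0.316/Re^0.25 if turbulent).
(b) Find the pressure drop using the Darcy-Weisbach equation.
(a) Re = V·D/ν = 2.82·0.087/3.40e-05 = 7215.9 → turbulent (Re > 4000); f = 0.316/Re^0.25 = 0.316/7215.9^0.25 = 0.034286
(b) Darcy-Weisbach: ΔP = f·(L/D)·½ρV²/1000 = 0.034286·(57/0.087)·½·870·2.82²/1000 = 77.71 kPa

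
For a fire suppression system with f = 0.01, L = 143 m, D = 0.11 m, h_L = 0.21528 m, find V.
Formula: h_L = f \frac{L}{D} \frac{V^2}{2g}
Substituting knowns: 0.21528 = 0.01·(143/0.11)·V²/(2·9.81)
Solving for V: V = √(0.21528·2·9.81/(0.01·(143/0.11))) = 0.57 m/s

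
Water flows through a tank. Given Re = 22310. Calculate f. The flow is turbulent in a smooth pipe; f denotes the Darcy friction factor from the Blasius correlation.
Formula: f = \frac{0.316}{Re^{0.25}}
f = 0.316/22310^0.25 = 0.02586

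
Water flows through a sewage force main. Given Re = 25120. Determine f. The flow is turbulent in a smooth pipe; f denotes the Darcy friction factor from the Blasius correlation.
Formula: f = \frac{0.316}{Re^{0.25}}
f = 0.316/25120^0.25 = 0.0251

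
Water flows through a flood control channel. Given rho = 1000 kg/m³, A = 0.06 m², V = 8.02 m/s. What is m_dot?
Formula: \dot{m} = \rho A V
m_dot = 1000·0.06·8.02 = 481.2 kg/s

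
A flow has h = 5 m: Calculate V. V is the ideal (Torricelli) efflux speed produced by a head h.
Formula: V = \sqrt{2 g h}
V = √(2·9.81·5) = 9.905 m/s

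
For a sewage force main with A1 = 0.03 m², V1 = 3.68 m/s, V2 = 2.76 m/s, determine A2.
Formula: V_2 = \frac{A_1 V_1}{A_2}
Substituting knowns: 2.76 = 0.03·3.68/A2
Solving for A2: A2 = 0.03·3.68/2.76 = 0.04 m²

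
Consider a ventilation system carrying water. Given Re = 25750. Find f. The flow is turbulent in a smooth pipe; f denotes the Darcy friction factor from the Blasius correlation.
Formula: f = \frac{0.316}{Re^{0.25}}
f = 0.316/25750^0.25 = 0.02495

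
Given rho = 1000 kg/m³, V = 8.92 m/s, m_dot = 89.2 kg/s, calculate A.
Formula: \dot{m} = \rho A V
Substituting knowns: 89.2 = 1000·A·8.92
Solving for A: A = 89.2/(1000·8.92) = 0.01 m²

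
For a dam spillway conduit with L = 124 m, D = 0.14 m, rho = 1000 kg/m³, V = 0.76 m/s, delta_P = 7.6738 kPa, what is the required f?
Formula: \Delta P = f \frac{L}{D} \frac{\rho V^2}{2}
Substituting knowns: 7.6738 = f·(124/0.14)·0.5·1000·0.76²/1000
Solving for f: f = (7.6738·1000)/((124/0.14)·0.5·1000·0.76²) = 0.03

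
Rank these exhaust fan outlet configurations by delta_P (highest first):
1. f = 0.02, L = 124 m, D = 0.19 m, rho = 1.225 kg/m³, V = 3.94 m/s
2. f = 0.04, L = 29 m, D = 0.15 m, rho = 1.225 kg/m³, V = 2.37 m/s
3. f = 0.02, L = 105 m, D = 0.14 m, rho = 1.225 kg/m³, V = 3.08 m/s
Case 1: delta_P = 0.1241 kPa
Case 2: delta_P = 0.02661 kPa
Case 3: delta_P = 0.08716 kPa
Ranking (highest first): 1, 3, 2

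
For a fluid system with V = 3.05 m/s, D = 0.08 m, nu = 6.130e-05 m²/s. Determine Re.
Formula: Re = \frac{V D}{\nu}
Re = 3.05·0.08/6.130e-05 = 3980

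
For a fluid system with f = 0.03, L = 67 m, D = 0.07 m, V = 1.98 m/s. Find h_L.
Formula: h_L = f \frac{L}{D} \frac{V^2}{2g}
h_L = 0.03·(67/0.07)·1.98²/(2·9.81) = 5.738 m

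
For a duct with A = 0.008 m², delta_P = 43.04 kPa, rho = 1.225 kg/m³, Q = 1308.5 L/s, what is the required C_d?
Formula: Q = C_d A \sqrt{\frac{2 \Delta P}{\rho}}
Substituting knowns: 1308.5 = C_d·0.008·√(2·(43.04·1000)/1.225)·1000
Solving for C_d: C_d = (1308.5/1000)/(0.008·√(2·(43.04·1000)/1.225)) = 0.617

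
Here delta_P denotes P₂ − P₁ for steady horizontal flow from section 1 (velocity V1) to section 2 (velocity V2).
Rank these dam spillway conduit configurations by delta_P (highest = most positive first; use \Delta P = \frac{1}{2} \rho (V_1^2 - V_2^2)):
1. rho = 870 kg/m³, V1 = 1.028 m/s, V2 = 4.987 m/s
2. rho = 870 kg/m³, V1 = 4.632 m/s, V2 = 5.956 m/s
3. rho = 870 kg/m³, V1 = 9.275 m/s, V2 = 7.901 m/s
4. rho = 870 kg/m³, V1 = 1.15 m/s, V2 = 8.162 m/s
Case 1: delta_P = -10.36 kPa
Case 2: delta_P = -6.098 kPa
Case 3: delta_P = 10.27 kPa
Case 4: delta_P = -28.4 kPa
Ranking (highest first): 3, 2, 1, 4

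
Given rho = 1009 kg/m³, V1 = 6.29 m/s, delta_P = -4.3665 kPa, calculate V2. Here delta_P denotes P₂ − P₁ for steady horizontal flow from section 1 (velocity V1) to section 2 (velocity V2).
Formula: \Delta P = \frac{1}{2} \rho (V_1^2 - V_2^2)
Substituting knowns: -4.3665 = 0.5·1009·(6.29² − V2²)/1000
Solving for V2: V2 = √(6.29² − 2·(-4.3665·1000)/1009) = 6.944 m/s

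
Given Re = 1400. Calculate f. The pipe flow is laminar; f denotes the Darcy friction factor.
Formula: f = \frac{64}{Re}
f = 64/1400 = 0.04571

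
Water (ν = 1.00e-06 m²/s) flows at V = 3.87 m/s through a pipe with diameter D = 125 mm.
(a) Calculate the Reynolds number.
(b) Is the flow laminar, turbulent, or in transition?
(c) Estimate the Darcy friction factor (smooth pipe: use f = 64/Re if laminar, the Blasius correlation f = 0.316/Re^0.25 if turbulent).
(a) Re = V·D/ν = 3.87·0.125/1.00e-06 = 483750
(b) Flow regime: turbulent (Re > 4000)
(c) Friction factor: f = 0.316/Re^0.25 = 0.316/483750^0.25 = 0.01198 (Blasius is strictly valid for Re ≲ 1e5; used here as the smooth-pipe estimate the problem specifies)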